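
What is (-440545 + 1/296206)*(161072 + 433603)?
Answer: -77600373076567575/296206 ≈ -2.6198e+11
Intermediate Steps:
(-440545 + 1/296206)*(161072 + 433603) = (-440545 + 1/296206)*594675 = -130492072269/296206*594675 = -77600373076567575/296206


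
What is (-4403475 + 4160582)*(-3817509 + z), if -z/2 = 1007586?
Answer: 1416717386133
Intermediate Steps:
z = -2015172 (z = -2*1007586 = -2015172)
(-4403475 + 4160582)*(-3817509 + z) = (-4403475 + 4160582)*(-3817509 - 2015172) = -242893*(-5832681) = 1416717386133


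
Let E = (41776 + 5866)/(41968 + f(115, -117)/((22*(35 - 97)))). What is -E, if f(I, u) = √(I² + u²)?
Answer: -1859974555065088/1638457917936495 - 32491844*√26914/1638457917936495 ≈ -1.1352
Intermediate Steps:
E = 47642/(41968 - √26914/1364) (E = (41776 + 5866)/(41968 + √(115² + (-117)²)/((22*(35 - 97)))) = 47642/(41968 + √(13225 + 13689)/((22*(-62)))) = 47642/(41968 + √26914/(-1364)) = 47642/(41968 + √26914*(-1/1364)) = 47642/(41968 - √26914/1364) ≈ 1.1352)
-E = -(1859974555065088/1638457917936495 + 32491844*√26914/1638457917936495) = -1859974555065088/1638457917936495 - 32491844*√26914/1638457917936495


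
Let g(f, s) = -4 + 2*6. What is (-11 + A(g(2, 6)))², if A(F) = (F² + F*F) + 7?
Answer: 15376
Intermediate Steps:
g(f, s) = 8 (g(f, s) = -4 + 12 = 8)
A(F) = 7 + 2*F² (A(F) = (F² + F²) + 7 = 2*F² + 7 = 7 + 2*F²)
(-11 + A(g(2, 6)))² = (-11 + (7 + 2*8²))² = (-11 + (7 + 2*64))² = (-11 + (7 + 128))² = (-11 + 135)² = 124² = 15376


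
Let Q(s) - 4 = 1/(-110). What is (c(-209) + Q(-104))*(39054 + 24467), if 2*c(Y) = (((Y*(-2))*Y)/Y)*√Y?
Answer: 27885719/110 + 13275889*I*√209 ≈ 2.5351e+5 + 1.9193e+8*I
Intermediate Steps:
Q(s) = 439/110 (Q(s) = 4 + 1/(-110) = 4 - 1/110 = 439/110)
c(Y) = -Y^(3/2) (c(Y) = ((((Y*(-2))*Y)/Y)*√Y)/2 = ((((-2*Y)*Y)/Y)*√Y)/2 = (((-2*Y²)/Y)*√Y)/2 = ((-2*Y)*√Y)/2 = (-2*Y^(3/2))/2 = -Y^(3/2))
(c(-209) + Q(-104))*(39054 + 24467) = (-(-209)^(3/2) + 439/110)*(39054 + 24467) = (-(-209)*I*√209 + 439/110)*63521 = (209*I*√209 + 439/110)*63521 = (439/110 + 209*I*√209)*63521 = 27885719/110 + 13275889*I*√209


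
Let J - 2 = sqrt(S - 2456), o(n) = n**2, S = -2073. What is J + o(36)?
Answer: 1298 + I*sqrt(4529) ≈ 1298.0 + 67.298*I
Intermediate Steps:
J = 2 + I*sqrt(4529) (J = 2 + sqrt(-2073 - 2456) = 2 + sqrt(-4529) = 2 + I*sqrt(4529) ≈ 2.0 + 67.298*I)
J + o(36) = (2 + I*sqrt(4529)) + 36**2 = (2 + I*sqrt(4529)) + 1296 = 1298 + I*sqrt(4529)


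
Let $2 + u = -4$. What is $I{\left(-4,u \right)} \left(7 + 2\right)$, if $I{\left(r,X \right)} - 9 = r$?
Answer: $45$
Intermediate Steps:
$u = -6$ ($u = -2 - 4 = -6$)
$I{\left(r,X \right)} = 9 + r$
$I{\left(-4,u \right)} \left(7 + 2\right) = \left(9 - 4\right) \left(7 + 2\right) = 5 \cdot 9 = 45$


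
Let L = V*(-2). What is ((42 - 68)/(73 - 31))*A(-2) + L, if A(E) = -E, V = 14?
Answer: -614/21 ≈ -29.238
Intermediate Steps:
L = -28 (L = 14*(-2) = -28)
((42 - 68)/(73 - 31))*A(-2) + L = ((42 - 68)/(73 - 31))*(-1*(-2)) - 28 = -26/42*2 - 28 = -26*1/42*2 - 28 = -13/21*2 - 28 = -26/21 - 28 = -614/21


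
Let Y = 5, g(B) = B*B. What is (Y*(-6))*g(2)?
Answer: -120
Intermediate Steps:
g(B) = B²
(Y*(-6))*g(2) = (5*(-6))*2² = -30*4 = -120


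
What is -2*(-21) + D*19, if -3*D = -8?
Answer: 278/3 ≈ 92.667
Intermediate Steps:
D = 8/3 (D = -⅓*(-8) = 8/3 ≈ 2.6667)
-2*(-21) + D*19 = -2*(-21) + (8/3)*19 = 42 + 152/3 = 278/3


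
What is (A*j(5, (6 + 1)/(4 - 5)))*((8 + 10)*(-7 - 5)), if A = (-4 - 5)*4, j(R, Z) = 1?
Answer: 7776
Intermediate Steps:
A = -36 (A = -9*4 = -36)
(A*j(5, (6 + 1)/(4 - 5)))*((8 + 10)*(-7 - 5)) = (-36*1)*((8 + 10)*(-7 - 5)) = -648*(-12) = -36*(-216) = 7776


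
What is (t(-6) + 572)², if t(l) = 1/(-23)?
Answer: 173054025/529 ≈ 3.2713e+5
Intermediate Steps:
t(l) = -1/23
(t(-6) + 572)² = (-1/23 + 572)² = (13155/23)² = 173054025/529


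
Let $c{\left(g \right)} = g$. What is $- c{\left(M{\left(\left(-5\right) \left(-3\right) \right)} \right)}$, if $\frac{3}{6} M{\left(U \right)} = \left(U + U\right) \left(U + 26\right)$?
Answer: $-2460$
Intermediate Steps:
$M{\left(U \right)} = 4 U \left(26 + U\right)$ ($M{\left(U \right)} = 2 \left(U + U\right) \left(U + 26\right) = 2 \cdot 2 U \left(26 + U\right) = 4 U \left(26 + U\right)$)
$- c{\left(M{\left(\left(-5\right) \left(-3\right) \right)} \right)} = - 4 \left(\left(-5\right) \left(-3\right)\right) \left(26 - -15\right) = - 4 \cdot 15 \left(26 + 15\right) = - 4 \cdot 15 \cdot 41 = \left(-1\right) 2460 = -2460$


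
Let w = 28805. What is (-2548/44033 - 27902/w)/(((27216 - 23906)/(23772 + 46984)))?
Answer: -6580327740924/299879040725 ≈ -21.943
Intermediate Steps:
(-2548/44033 - 27902/w)/(((27216 - 23906)/(23772 + 46984))) = (-2548/44033 - 27902/28805)/(((27216 - 23906)/(23772 + 46984))) = (-2548*1/44033 - 27902*1/28805)/((3310/70756)) = (-2548/44033 - 3986/4115)/((3310*(1/70756))) = -186000558/(181195795*1655/35378) = -186000558/181195795*35378/1655 = -6580327740924/299879040725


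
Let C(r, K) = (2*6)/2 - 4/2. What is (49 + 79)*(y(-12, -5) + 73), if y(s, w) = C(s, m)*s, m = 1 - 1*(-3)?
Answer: 3200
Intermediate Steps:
m = 4 (m = 1 + 3 = 4)
C(r, K) = 4 (C(r, K) = 12*(½) - 4*½ = 6 - 2 = 4)
y(s, w) = 4*s
(49 + 79)*(y(-12, -5) + 73) = (49 + 79)*(4*(-12) + 73) = 128*(-48 + 73) = 128*25 = 3200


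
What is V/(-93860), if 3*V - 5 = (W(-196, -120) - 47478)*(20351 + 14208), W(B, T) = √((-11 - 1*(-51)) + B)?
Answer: 1640792197/281580 - 34559*I*√39/140790 ≈ 5827.1 - 1.5329*I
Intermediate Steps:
W(B, T) = √(40 + B) (W(B, T) = √((-11 + 51) + B) = √(40 + B))
V = -1640792197/3 + 69118*I*√39/3 (V = 5/3 + ((√(40 - 196) - 47478)*(20351 + 14208))/3 = 5/3 + ((√(-156) - 47478)*34559)/3 = 5/3 + ((2*I*√39 - 47478)*34559)/3 = 5/3 + ((-47478 + 2*I*√39)*34559)/3 = 5/3 + (-1640792202 + 69118*I*√39)/3 = 5/3 + (-546930734 + 69118*I*√39/3) = -1640792197/3 + 69118*I*√39/3 ≈ -5.4693e+8 + 1.4388e+5*I)
V/(-93860) = (-1640792197/3 + 69118*I*√39/3)/(-93860) = (-1640792197/3 + 69118*I*√39/3)*(-1/93860) = 1640792197/281580 - 34559*I*√39/140790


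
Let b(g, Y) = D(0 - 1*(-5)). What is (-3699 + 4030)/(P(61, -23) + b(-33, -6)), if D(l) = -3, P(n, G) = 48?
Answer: 331/45 ≈ 7.3556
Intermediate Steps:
b(g, Y) = -3
(-3699 + 4030)/(P(61, -23) + b(-33, -6)) = (-3699 + 4030)/(48 - 3) = 331/45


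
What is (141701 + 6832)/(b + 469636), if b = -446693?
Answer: 148533/22943 ≈ 6.4740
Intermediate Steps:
(141701 + 6832)/(b + 469636) = (141701 + 6832)/(-446693 + 469636) = 148533/22943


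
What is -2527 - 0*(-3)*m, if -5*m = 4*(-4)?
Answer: -2527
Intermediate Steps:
m = 16/5 (m = -4*(-4)/5 = -⅕*(-16) = 16/5 ≈ 3.2000)
-2527 - 0*(-3)*m = -2527 - 0*(-3)*16/5 = -2527 - 0*16/5 = -2527 - 1*0 = -2527 + 0 = -2527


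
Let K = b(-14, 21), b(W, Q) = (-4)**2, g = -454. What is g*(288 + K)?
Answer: -138016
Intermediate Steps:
b(W, Q) = 16
K = 16
g*(288 + K) = -454*(288 + 16) = -454*304 = -138016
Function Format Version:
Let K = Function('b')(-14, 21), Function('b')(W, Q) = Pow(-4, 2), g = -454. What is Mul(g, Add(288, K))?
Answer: -138016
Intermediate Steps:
Function('b')(W, Q) = 16
K = 16
Mul(g, Add(288, K)) = Mul(-454, Add(288, 16)) = Mul(-454, 304) = -138016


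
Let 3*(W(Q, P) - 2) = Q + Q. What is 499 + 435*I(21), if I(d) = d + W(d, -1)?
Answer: 16594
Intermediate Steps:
W(Q, P) = 2 + 2*Q/3 (W(Q, P) = 2 + (Q + Q)/3 = 2 + (2*Q)/3 = 2 + 2*Q/3)
I(d) = 2 + 5*d/3 (I(d) = d + (2 + 2*d/3) = 2 + 5*d/3)
499 + 435*I(21) = 499 + 435*(2 + (5/3)*21) = 499 + 435*(2 + 35) = 499 + 435*37 = 499 + 16095 = 16594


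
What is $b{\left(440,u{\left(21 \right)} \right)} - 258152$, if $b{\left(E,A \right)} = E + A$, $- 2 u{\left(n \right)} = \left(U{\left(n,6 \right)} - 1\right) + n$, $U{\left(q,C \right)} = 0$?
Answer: $-257722$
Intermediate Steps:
$u{\left(n \right)} = \frac{1}{2} - \frac{n}{2}$ ($u{\left(n \right)} = - \frac{\left(0 - 1\right) + n}{2} = - \frac{-1 + n}{2} = \frac{1}{2} - \frac{n}{2}$)
$b{\left(E,A \right)} = A + E$
$b{\left(440,u{\left(21 \right)} \right)} - 258152 = \left(\left(\frac{1}{2} - \frac{21}{2}\right) + 440\right) - 258152 = \left(-10 + 440\right) - 258152 = 430 - 258152 = -257722$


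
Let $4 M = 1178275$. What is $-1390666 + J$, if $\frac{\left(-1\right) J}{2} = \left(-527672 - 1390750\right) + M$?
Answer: $\frac{3714081}{2} \approx 1.857 \cdot 10^{6}$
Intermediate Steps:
$M = \frac{1178275}{4}$ ($M = \frac{1}{4} \cdot 1178275 = \frac{1178275}{4} \approx 2.9457 \cdot 10^{5}$)
$J = \frac{6495413}{2}$ ($J = - 2 \left(\left(-527672 - 1390750\right) + \frac{1178275}{4}\right) = - 2 \left(-1918422 + \frac{1178275}{4}\right) = \left(-2\right) \left(- \frac{6495413}{4}\right) = \frac{6495413}{2} \approx 3.2477 \cdot 10^{6}$)
$-1390666 + J = -1390666 + \frac{6495413}{2} = \frac{3714081}{2}$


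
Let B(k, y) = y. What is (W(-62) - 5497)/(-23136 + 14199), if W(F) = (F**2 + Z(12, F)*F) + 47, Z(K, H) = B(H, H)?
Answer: -746/2979 ≈ -0.25042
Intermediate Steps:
Z(K, H) = H
W(F) = 47 + 2*F**2 (W(F) = (F**2 + F*F) + 47 = (F**2 + F**2) + 47 = 2*F**2 + 47 = 47 + 2*F**2)
(W(-62) - 5497)/(-23136 + 14199) = ((47 + 2*(-62)**2) - 5497)/(-23136 + 14199) = ((47 + 2*3844) - 5497)/(-8937) = ((47 + 7688) - 5497)*(-1/8937) = (7735 - 5497)*(-1/8937) = 2238*(-1/8937) = -746/2979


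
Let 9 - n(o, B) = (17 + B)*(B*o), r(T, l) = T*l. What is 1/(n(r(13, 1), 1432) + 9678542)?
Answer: -1/17296033 ≈ -5.7817e-8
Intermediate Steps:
n(o, B) = 9 - B*o*(17 + B) (n(o, B) = 9 - (17 + B)*B*o = 9 - B*o*(17 + B))
1/(n(r(13, 1), 1432) + 9678542) = 1/((9 - 1*13*1*1432² - 17*1432*13*1) + 9678542) = 1/((9 - 1*13*2050624 - 17*1432*13) + 9678542) = 1/((9 - 26658112 - 316472) + 9678542) = 1/(-26974575 + 9678542) = 1/(-17296033) = -1/17296033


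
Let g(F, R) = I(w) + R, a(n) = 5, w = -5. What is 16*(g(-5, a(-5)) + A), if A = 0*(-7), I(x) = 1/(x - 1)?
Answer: 232/3 ≈ 77.333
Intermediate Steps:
I(x) = 1/(-1 + x)
A = 0
g(F, R) = -⅙ + R (g(F, R) = 1/(-1 - 5) + R = 1/(-6) + R = -⅙ + R)
16*(g(-5, a(-5)) + A) = 16*((-⅙ + 5) + 0) = 16*(29/6 + 0) = 16*(29/6) = 232/3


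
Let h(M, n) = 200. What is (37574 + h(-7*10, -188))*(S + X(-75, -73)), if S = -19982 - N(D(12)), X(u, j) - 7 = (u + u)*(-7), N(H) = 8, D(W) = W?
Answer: -715175142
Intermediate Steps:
X(u, j) = 7 - 14*u (X(u, j) = 7 + (u + u)*(-7) = 7 + (2*u)*(-7) = 7 - 14*u)
S = -19990 (S = -19982 - 1*8 = -19982 - 8 = -19990)
(37574 + h(-7*10, -188))*(S + X(-75, -73)) = (37574 + 200)*(-19990 + (7 - 14*(-75))) = 37774*(-19990 + (7 + 1050)) = 37774*(-19990 + 1057) = 37774*(-18933) = -715175142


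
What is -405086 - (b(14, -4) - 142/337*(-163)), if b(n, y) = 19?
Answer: -136543531/337 ≈ -4.0517e+5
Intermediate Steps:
-405086 - (b(14, -4) - 142/337*(-163)) = -405086 - (19 - 142/337*(-163)) = -405086 - (19 + 23146/337) = -405086 - 1*29549/337 = -405086 - 29549/337 = -136543531/337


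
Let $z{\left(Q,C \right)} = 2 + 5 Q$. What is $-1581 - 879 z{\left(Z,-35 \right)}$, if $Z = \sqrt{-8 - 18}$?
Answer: $-3339 - 4395 i \sqrt{26} \approx -3339.0 - 22410.0 i$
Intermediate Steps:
$Z = i \sqrt{26}$ ($Z = \sqrt{-26} = i \sqrt{26} \approx 5.099 i$)
$-1581 - 879 z{\left(Z,-35 \right)} = -1581 - 879 \left(2 + 5 i \sqrt{26}\right) = -1581 - \left(1758 + 4395 i \sqrt{26}\right) = -3339 - 4395 i \sqrt{26}$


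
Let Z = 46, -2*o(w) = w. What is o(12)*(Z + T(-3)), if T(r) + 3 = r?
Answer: -240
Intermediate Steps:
o(w) = -w/2
T(r) = -3 + r
o(12)*(Z + T(-3)) = (-1/2*12)*(46 + (-3 - 3)) = -6*(46 - 6) = -6*40 = -240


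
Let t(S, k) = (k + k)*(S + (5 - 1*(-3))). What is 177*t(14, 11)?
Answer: 85668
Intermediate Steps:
t(S, k) = 2*k*(8 + S) (t(S, k) = (2*k)*(S + (5 + 3)) = (2*k)*(S + 8) = (2*k)*(8 + S) = 2*k*(8 + S))
177*t(14, 11) = 177*(2*11*(8 + 14)) = 177*(2*11*22) = 177*484 = 85668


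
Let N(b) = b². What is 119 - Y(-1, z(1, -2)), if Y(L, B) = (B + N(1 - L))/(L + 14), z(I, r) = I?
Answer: 1542/13 ≈ 118.62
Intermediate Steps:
Y(L, B) = (B + (1 - L)²)/(14 + L) (Y(L, B) = (B + (1 - L)²)/(L + 14) = (B + (1 - L)²)/(14 + L))
119 - Y(-1, z(1, -2)) = 119 - (1 + (-1 - 1)²)/(14 - 1) = 119 - (1 + (-2)²)/13 = 119 - (1 + 4)/13 = 119 - 5/13 = 1542/13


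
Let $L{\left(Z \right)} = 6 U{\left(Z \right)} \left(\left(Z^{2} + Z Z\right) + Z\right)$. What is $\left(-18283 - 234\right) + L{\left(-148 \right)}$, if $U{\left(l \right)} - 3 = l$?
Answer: $-38002717$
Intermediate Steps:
$U{\left(l \right)} = 3 + l$
$L{\left(Z \right)} = \left(18 + 6 Z\right) \left(Z + 2 Z^{2}\right)$ ($L{\left(Z \right)} = 6 \left(3 + Z\right) \left(\left(Z^{2} + Z Z\right) + Z\right) = \left(18 + 6 Z\right) \left(\left(Z^{2} + Z^{2}\right) + Z\right) = \left(18 + 6 Z\right) \left(2 Z^{2} + Z\right) = \left(18 + 6 Z\right) \left(Z + 2 Z^{2}\right)$)
$\left(-18283 - 234\right) + L{\left(-148 \right)} = \left(-18283 - 234\right) + 6 \left(-148\right) \left(1 + 2 \left(-148\right)\right) \left(3 - 148\right) = -18517 + 6 \left(-148\right) \left(1 - 296\right) \left(-145\right) = -18517 + 6 \left(-148\right) \left(-295\right) \left(-145\right) = -18517 - 37984200 = -38002717$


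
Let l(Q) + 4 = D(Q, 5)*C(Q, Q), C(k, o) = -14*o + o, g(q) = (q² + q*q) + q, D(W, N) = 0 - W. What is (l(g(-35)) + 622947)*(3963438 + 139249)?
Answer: 313617058099316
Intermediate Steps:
D(W, N) = -W
g(q) = q + 2*q² (g(q) = (q² + q²) + q = 2*q² + q = q + 2*q²)
C(k, o) = -13*o
l(Q) = -4 + 13*Q² (l(Q) = -4 + (-Q)*(-13*Q) = -4 + 13*Q²)
(l(g(-35)) + 622947)*(3963438 + 139249) = ((-4 + 13*(-35*(1 + 2*(-35)))²) + 622947)*(3963438 + 139249) = ((-4 + 13*(-35*(1 - 70))²) + 622947)*4102687 = ((-4 + 13*(-35*(-69))²) + 622947)*4102687 = ((-4 + 13*2415²) + 622947)*4102687 = ((-4 + 13*5832225) + 622947)*4102687 = ((-4 + 75818925) + 622947)*4102687 = (75818921 + 622947)*4102687 = 76441868*4102687 = 313617058099316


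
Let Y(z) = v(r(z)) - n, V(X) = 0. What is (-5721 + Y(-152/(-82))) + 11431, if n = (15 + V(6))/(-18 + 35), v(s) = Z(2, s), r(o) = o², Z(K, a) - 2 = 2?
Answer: 97123/17 ≈ 5713.1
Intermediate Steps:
Z(K, a) = 4 (Z(K, a) = 2 + 2 = 4)
v(s) = 4
n = 15/17 (n = (15 + 0)/(-18 + 35) = 15/17 ≈ 0.88235)
Y(z) = 53/17 (Y(z) = 4 - 1*15/17 = 4 - 15/17 = 53/17)
(-5721 + Y(-152/(-82))) + 11431 = (-5721 + 53/17) + 11431 = -97204/17 + 11431 = 97123/17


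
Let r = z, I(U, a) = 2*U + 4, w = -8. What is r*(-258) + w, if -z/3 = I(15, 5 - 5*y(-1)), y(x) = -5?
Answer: 26308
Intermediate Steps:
I(U, a) = 4 + 2*U
z = -102 (z = -3*(4 + 2*15) = -3*(4 + 30) = -3*34 = -102)
r = -102
r*(-258) + w = -102*(-258) - 8 = 26316 - 8 = 26308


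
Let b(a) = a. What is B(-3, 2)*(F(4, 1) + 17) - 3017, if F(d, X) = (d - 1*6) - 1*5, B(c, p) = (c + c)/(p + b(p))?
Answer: -3032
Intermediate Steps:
B(c, p) = c/p (B(c, p) = (c + c)/(p + p) = (2*c)/((2*p)) = (2*c)*(1/(2*p)) = c/p)
F(d, X) = -11 + d (F(d, X) = (d - 6) - 5 = (-6 + d) - 5 = -11 + d)
B(-3, 2)*(F(4, 1) + 17) - 3017 = (-3/2)*((-11 + 4) + 17) - 3017 = (-3*½)*(-7 + 17) - 3017 = -3/2*10 - 3017 = -15 - 3017 = -3032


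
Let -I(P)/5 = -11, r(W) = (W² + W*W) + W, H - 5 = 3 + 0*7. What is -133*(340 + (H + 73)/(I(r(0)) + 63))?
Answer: -5346733/118 ≈ -45311.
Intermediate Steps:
H = 8 (H = 5 + (3 + 0*7) = 5 + (3 + 0) = 5 + 3 = 8)
r(W) = W + 2*W² (r(W) = (W² + W²) + W = 2*W² + W = W + 2*W²)
I(P) = 55 (I(P) = -5*(-11) = 55)
-133*(340 + (H + 73)/(I(r(0)) + 63)) = -133*(340 + (8 + 73)/(55 + 63)) = -133*(340 + 81/118) = -133*40201/118 = -5346733/118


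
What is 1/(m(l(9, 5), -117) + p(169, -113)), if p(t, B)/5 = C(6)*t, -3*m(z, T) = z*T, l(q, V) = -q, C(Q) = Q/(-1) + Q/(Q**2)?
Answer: -6/31681 ≈ -0.00018939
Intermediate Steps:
C(Q) = 1/Q - Q (C(Q) = Q*(-1) + Q/Q**2 = -Q + 1/Q = 1/Q - Q)
m(z, T) = -T*z/3 (m(z, T) = -z*T/3 = -T*z/3)
p(t, B) = -175*t/6 (p(t, B) = 5*((1/6 - 1*6)*t) = 5*((1/6 - 6)*t) = 5*(-35*t/6) = -175*t/6)
1/(m(l(9, 5), -117) + p(169, -113)) = 1/(-1/3*(-117)*(-1*9) - 175/6*169) = 1/(-1/3*(-117)*(-9) - 29575/6) = 1/(-351 - 29575/6) = 1/(-31681/6) = -6/31681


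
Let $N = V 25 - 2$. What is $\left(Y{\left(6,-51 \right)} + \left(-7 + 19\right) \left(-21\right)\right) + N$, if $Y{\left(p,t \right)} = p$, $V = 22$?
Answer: $302$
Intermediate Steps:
$N = 548$ ($N = 22 \cdot 25 - 2 = 550 - 2 = 548$)
$\left(Y{\left(6,-51 \right)} + \left(-7 + 19\right) \left(-21\right)\right) + N = \left(6 + \left(-7 + 19\right) \left(-21\right)\right) + 548 = \left(6 + 12 \left(-21\right)\right) + 548 = \left(6 - 252\right) + 548 = -246 + 548 = 302$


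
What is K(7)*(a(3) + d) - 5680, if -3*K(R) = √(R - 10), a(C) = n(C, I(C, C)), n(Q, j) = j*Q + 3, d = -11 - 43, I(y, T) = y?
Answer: -5680 + 14*I*√3 ≈ -5680.0 + 24.249*I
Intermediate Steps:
d = -54
n(Q, j) = 3 + Q*j (n(Q, j) = Q*j + 3 = 3 + Q*j)
a(C) = 3 + C² (a(C) = 3 + C*C = 3 + C²)
K(R) = -√(-10 + R)/3 (K(R) = -√(R - 10)/3 = -√(-10 + R)/3)
K(7)*(a(3) + d) - 5680 = (-√(-10 + 7)/3)*((3 + 3²) - 54) - 5680 = (-I*√3/3)*((3 + 9) - 54) - 5680 = (-I*√3/3)*(12 - 54) - 5680 = -I*√3/3*(-42) - 5680 = 14*I*√3 - 5680 = -5680 + 14*I*√3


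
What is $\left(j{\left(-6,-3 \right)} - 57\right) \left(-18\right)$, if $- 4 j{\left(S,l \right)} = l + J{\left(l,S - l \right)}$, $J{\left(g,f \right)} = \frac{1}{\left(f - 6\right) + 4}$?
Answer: $\frac{5058}{5} \approx 1011.6$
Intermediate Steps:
$J{\left(g,f \right)} = \frac{1}{-2 + f}$ ($J{\left(g,f \right)} = \frac{1}{\left(f - 6\right) + 4} = \frac{1}{\left(-6 + f\right) + 4} = \frac{1}{-2 + f}$)
$j{\left(S,l \right)} = - \frac{l}{4} - \frac{1}{4 \left(-2 + S - l\right)}$ ($j{\left(S,l \right)} = - \frac{l + \frac{1}{-2 + \left(S - l\right)}}{4} = - \frac{l + \frac{1}{-2 + S - l}}{4} = - \frac{l}{4} - \frac{1}{4 \left(-2 + S - l\right)}$)
$\left(j{\left(-6,-3 \right)} - 57\right) \left(-18\right) = \left(\frac{1 - - 3 \left(2 - 3 - -6\right)}{4 \left(2 - 3 - -6\right)} - 57\right) \left(-18\right) = \left(\frac{1 - - 3 \left(2 - 3 + 6\right)}{4 \left(2 - 3 + 6\right)} - 57\right) \left(-18\right) = \left(\frac{1 - \left(-3\right) 5}{4 \cdot 5} - 57\right) \left(-18\right) = \left(\frac{1}{4} \cdot \frac{1}{5} \left(1 + 15\right) - 57\right) \left(-18\right) = \left(\frac{1}{4} \cdot \frac{1}{5} \cdot 16 - 57\right) \left(-18\right) = \left(\frac{4}{5} - 57\right) \left(-18\right) = \left(- \frac{281}{5}\right) \left(-18\right) = \frac{5058}{5}$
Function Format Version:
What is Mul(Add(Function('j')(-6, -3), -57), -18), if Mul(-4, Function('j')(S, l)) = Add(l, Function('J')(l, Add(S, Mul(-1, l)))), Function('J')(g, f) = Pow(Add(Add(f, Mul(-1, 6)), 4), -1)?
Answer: Rational(5058, 5) ≈ 1011.6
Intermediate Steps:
Function('J')(g, f) = Pow(Add(-2, f), -1) (Function('J')(g, f) = Pow(Add(Add(f, -6), 4), -1) = Pow(Add(Add(-6, f), 4), -1) = Pow(Add(-2, f), -1))
Function('j')(S, l) = Add(Mul(Rational(-1, 4), l), Mul(Rational(-1, 4), Pow(Add(-2, S, Mul(-1, l)), -1))) (Function('j')(S, l) = Mul(Rational(-1, 4), Add(l, Pow(Add(-2, Add(S, Mul(-1, l))), -1))) = Mul(Rational(-1, 4), Add(l, Pow(Add(-2, S, Mul(-1, l)), -1))) = Add(Mul(Rational(-1, 4), l), Mul(Rational(-1, 4), Pow(Add(-2, S, Mul(-1, l)), -1))))
Mul(Add(Function('j')(-6, -3), -57), -18) = Mul(Add(Mul(Rational(1, 4), Pow(Add(2, -3, Mul(-1, -6)), -1), Add(1, Mul(-1, -3, Add(2, -3, Mul(-1, -6))))), -57), -18) = Mul(Add(Mul(Rational(1, 4), Pow(Add(2, -3, 6), -1), Add(1, Mul(-1, -3, Add(2, -3, 6)))), -57), -18) = Mul(Add(Mul(Rational(1, 4), Pow(5, -1), Add(1, Mul(-1, -3, 5))), -57), -18) = Mul(Add(Mul(Rational(1, 4), Rational(1, 5), Add(1, 15)), -57), -18) = Mul(Add(Mul(Rational(1, 4), Rational(1, 5), 16), -57), -18) = Mul(Add(Rational(4, 5), -57), -18) = Mul(Rational(-281, 5), -18) = Rational(5058, 5)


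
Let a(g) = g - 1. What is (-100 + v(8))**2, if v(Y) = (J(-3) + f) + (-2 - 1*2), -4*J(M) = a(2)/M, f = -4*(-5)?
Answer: 1014049/144 ≈ 7042.0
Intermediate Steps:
a(g) = -1 + g
f = 20
J(M) = -1/(4*M) (J(M) = -(-1 + 2)/(4*M) = -1/(4*M))
v(Y) = 193/12 (v(Y) = (-1/4/(-3) + 20) + (-2 - 1*2) = (-1/4*(-1/3) + 20) + (-2 - 2) = (1/12 + 20) - 4 = 241/12 - 4 = 193/12)
(-100 + v(8))**2 = (-100 + 193/12)**2 = (-1007/12)**2 = 1014049/144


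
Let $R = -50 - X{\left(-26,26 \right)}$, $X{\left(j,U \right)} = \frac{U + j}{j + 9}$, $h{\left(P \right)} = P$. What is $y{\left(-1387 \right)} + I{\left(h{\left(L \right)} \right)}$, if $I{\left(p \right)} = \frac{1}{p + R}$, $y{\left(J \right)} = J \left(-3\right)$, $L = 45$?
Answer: $\frac{20804}{5} \approx 4160.8$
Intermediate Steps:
$X{\left(j,U \right)} = \frac{U + j}{9 + j}$
$R = -50$ ($R = -50 - \frac{26 - 26}{9 - 26} = -50 - \frac{1}{-17} \cdot 0 = -50 - \left(- \frac{1}{17}\right) 0 = -50 - 0 = -50 + 0 = -50$)
$y{\left(J \right)} = - 3 J$
$I{\left(p \right)} = \frac{1}{-50 + p}$ ($I{\left(p \right)} = \frac{1}{p - 50} = \frac{1}{-50 + p}$)
$y{\left(-1387 \right)} + I{\left(h{\left(L \right)} \right)} = \left(-3\right) \left(-1387\right) + \frac{1}{-50 + 45} = 4161 + \frac{1}{-5} = 4161 - \frac{1}{5} = \frac{20804}{5}$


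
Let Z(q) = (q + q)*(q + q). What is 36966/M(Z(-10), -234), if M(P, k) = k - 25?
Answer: -36966/259 ≈ -142.73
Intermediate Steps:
Z(q) = 4*q² (Z(q) = (2*q)*(2*q) = 4*q²)
M(P, k) = -25 + k
36966/M(Z(-10), -234) = 36966/(-25 - 234) = 36966/(-259) = 36966*(-1/259) = -36966/259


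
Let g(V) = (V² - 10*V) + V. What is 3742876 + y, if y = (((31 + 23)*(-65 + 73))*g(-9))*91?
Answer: 10111420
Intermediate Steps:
g(V) = V² - 9*V
y = 6368544 (y = (((31 + 23)*(-65 + 73))*(-9*(-9 - 9)))*91 = ((54*8)*(-9*(-18)))*91 = (432*162)*91 = 69984*91 = 6368544)
3742876 + y = 3742876 + 6368544 = 10111420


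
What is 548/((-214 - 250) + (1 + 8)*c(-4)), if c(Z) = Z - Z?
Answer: -137/116 ≈ -1.1810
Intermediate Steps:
c(Z) = 0
548/((-214 - 250) + (1 + 8)*c(-4)) = 548/((-214 - 250) + (1 + 8)*0) = 548/(-464 + 9*0) = 548/(-464 + 0) = 548/(-464) = 548*(-1/464) = -137/116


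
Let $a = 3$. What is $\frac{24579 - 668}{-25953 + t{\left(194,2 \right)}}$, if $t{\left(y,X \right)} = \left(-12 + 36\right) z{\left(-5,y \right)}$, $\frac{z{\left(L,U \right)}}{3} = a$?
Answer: $- \frac{23911}{25737} \approx -0.92905$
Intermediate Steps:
$z{\left(L,U \right)} = 9$ ($z{\left(L,U \right)} = 3 \cdot 3 = 9$)
$t{\left(y,X \right)} = 216$ ($t{\left(y,X \right)} = \left(-12 + 36\right) 9 = 24 \cdot 9 = 216$)
$\frac{24579 - 668}{-25953 + t{\left(194,2 \right)}} = \frac{24579 - 668}{-25953 + 216} = \frac{23911}{-25737} = 23911 \left(- \frac{1}{25737}\right) = - \frac{23911}{25737}$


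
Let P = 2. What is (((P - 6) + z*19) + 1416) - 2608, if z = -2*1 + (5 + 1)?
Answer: -1120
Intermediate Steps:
z = 4 (z = -2 + 6 = 4)
(((P - 6) + z*19) + 1416) - 2608 = (((2 - 6) + 4*19) + 1416) - 2608 = ((-4 + 76) + 1416) - 2608 = (72 + 1416) - 2608 = 1488 - 2608 = -1120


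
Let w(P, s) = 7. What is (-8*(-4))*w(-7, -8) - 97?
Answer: 127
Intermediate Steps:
(-8*(-4))*w(-7, -8) - 97 = -8*(-4)*7 - 97 = 32*7 - 97 = 224 - 97 = 127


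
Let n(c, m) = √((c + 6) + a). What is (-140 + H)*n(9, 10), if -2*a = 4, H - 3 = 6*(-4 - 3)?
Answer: -179*√13 ≈ -645.39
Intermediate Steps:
H = -39 (H = 3 + 6*(-4 - 3) = 3 + 6*(-7) = 3 - 42 = -39)
a = -2 (a = -½*4 = -2)
n(c, m) = √(4 + c) (n(c, m) = √((c + 6) - 2) = √((6 + c) - 2) = √(4 + c))
(-140 + H)*n(9, 10) = (-140 - 39)*√(4 + 9) = -179*√13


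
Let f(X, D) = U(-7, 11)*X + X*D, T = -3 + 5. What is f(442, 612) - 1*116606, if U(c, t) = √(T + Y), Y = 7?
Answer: 155224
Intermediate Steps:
T = 2
U(c, t) = 3 (U(c, t) = √(2 + 7) = √9 = 3)
f(X, D) = 3*X + D*X (f(X, D) = 3*X + X*D = 3*X + D*X)
f(442, 612) - 1*116606 = 442*(3 + 612) - 1*116606 = 442*615 - 116606 = 271830 - 116606 = 155224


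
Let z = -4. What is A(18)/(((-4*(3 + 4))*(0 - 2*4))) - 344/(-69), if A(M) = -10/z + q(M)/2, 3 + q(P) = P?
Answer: 38873/7728 ≈ 5.0302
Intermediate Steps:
q(P) = -3 + P
A(M) = 1 + M/2 (A(M) = -10/(-4) + (-3 + M)/2 = -10*(-¼) + (-3 + M)*(½) = 5/2 + (-3/2 + M/2) = 1 + M/2)
A(18)/(((-4*(3 + 4))*(0 - 2*4))) - 344/(-69) = (1 + (½)*18)/(((-4*(3 + 4))*(0 - 2*4))) - 344/(-69) = (1 + 9)/(((-4*7)*(0 - 8))) - 344*(-1/69) = 10/((-28*(-8))) + 344/69 = 10/224 + 344/69 = 10*(1/224) + 344/69 = 5/112 + 344/69 = 38873/7728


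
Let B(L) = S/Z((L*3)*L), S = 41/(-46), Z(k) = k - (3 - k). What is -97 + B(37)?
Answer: -36637523/377706 ≈ -97.000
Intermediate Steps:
Z(k) = -3 + 2*k (Z(k) = k + (-3 + k) = -3 + 2*k)
S = -41/46 (S = 41*(-1/46) = -41/46 ≈ -0.89130)
B(L) = -41/(46*(-3 + 6*L²)) (B(L) = -41/(46*(-3 + 2*((L*3)*L))) = -41/(46*(-3 + 2*((3*L)*L))) = -41/(46*(-3 + 2*(3*L²))) = -41/(46*(-3 + 6*L²)))
-97 + B(37) = -97 - 41/(-138 + 276*37²) = -97 - 41/(-138 + 276*1369) = -97 - 41/(-138 + 377844) = -97 - 41/377706 = -36637523/377706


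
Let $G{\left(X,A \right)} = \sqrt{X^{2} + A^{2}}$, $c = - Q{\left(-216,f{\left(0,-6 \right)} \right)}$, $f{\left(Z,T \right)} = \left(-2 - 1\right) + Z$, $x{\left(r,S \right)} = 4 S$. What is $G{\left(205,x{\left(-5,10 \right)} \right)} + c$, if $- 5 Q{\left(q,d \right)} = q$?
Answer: $- \frac{216}{5} + 5 \sqrt{1745} \approx 165.67$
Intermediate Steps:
$f{\left(Z,T \right)} = -3 + Z$
$Q{\left(q,d \right)} = - \frac{q}{5}$
$c = - \frac{216}{5}$ ($c = - \frac{\left(-1\right) \left(-216\right)}{5} = \left(-1\right) \frac{216}{5} = - \frac{216}{5} \approx -43.2$)
$G{\left(X,A \right)} = \sqrt{A^{2} + X^{2}}$
$G{\left(205,x{\left(-5,10 \right)} \right)} + c = \sqrt{\left(4 \cdot 10\right)^{2} + 205^{2}} - \frac{216}{5} = \sqrt{40^{2} + 42025} - \frac{216}{5} = \sqrt{1600 + 42025} - \frac{216}{5} = \sqrt{43625} - \frac{216}{5} = 5 \sqrt{1745} - \frac{216}{5} = - \frac{216}{5} + 5 \sqrt{1745}$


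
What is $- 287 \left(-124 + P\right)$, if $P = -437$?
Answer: $161007$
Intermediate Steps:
$- 287 \left(-124 + P\right) = - 287 \left(-124 - 437\right) = \left(-287\right) \left(-561\right) = 161007$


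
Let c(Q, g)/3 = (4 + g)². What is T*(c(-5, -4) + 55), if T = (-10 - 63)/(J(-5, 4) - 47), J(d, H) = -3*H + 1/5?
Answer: 20075/294 ≈ 68.282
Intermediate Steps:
J(d, H) = ⅕ - 3*H (J(d, H) = -3*H + ⅕ = ⅕ - 3*H)
c(Q, g) = 3*(4 + g)²
T = 365/294 (T = (-10 - 63)/((⅕ - 3*4) - 47) = -73/((⅕ - 12) - 47) = -73/(-59/5 - 47) = -73/(-294/5) = -73*(-5/294) = 365/294 ≈ 1.2415)
T*(c(-5, -4) + 55) = 365*(3*(4 - 4)² + 55)/294 = 365*(3*0² + 55)/294 = 365*(3*0 + 55)/294 = 365*(0 + 55)/294 = (365/294)*55 = 20075/294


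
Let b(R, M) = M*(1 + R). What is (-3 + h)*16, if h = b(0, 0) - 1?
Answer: -64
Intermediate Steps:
h = -1 (h = 0*(1 + 0) - 1 = 0*1 - 1 = 0 - 1 = -1)
(-3 + h)*16 = (-3 - 1)*16 = -4*16 = -64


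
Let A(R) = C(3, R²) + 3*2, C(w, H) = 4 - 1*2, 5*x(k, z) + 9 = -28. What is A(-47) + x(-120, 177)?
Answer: ⅗ ≈ 0.60000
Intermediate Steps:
x(k, z) = -37/5 (x(k, z) = -9/5 + (⅕)*(-28) = -9/5 - 28/5 = -37/5)
C(w, H) = 2 (C(w, H) = 4 - 2 = 2)
A(R) = 8 (A(R) = 2 + 3*2 = 2 + 6 = 8)
A(-47) + x(-120, 177) = 8 - 37/5 = ⅗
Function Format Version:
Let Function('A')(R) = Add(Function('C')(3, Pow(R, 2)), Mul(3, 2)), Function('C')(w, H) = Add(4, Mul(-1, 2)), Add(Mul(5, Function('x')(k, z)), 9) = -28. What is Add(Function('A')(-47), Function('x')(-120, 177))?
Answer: Rational(3, 5) ≈ 0.60000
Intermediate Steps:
Function('x')(k, z) = Rational(-37, 5) (Function('x')(k, z) = Add(Rational(-9, 5), Mul(Rational(1, 5), -28)) = Add(Rational(-9, 5), Rational(-28, 5)) = Rational(-37, 5))
Function('C')(w, H) = 2 (Function('C')(w, H) = Add(4, -2) = 2)
Function('A')(R) = 8 (Function('A')(R) = Add(2, Mul(3, 2)) = Add(2, 6) = 8)
Add(Function('A')(-47), Function('x')(-120, 177)) = Add(8, Rational(-37, 5)) = Rational(3, 5)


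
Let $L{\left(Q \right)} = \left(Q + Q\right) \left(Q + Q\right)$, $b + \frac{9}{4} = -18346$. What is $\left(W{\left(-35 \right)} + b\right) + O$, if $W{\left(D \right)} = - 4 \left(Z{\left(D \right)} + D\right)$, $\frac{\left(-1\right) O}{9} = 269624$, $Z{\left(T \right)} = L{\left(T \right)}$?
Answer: $- \frac{9857697}{4} \approx -2.4644 \cdot 10^{6}$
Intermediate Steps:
$b = - \frac{73393}{4}$ ($b = - \frac{9}{4} - 18346 = - \frac{73393}{4} \approx -18348.0$)
$L{\left(Q \right)} = 4 Q^{2}$ ($L{\left(Q \right)} = 2 Q 2 Q = 4 Q^{2}$)
$Z{\left(T \right)} = 4 T^{2}$
$O = -2426616$ ($O = \left(-9\right) 269624 = -2426616$)
$W{\left(D \right)} = - 16 D^{2} - 4 D$ ($W{\left(D \right)} = - 4 \left(4 D^{2} + D\right) = - 4 \left(D + 4 D^{2}\right) = - 16 D^{2} - 4 D$)
$\left(W{\left(-35 \right)} + b\right) + O = \left(4 \left(-35\right) \left(-1 - -140\right) - \frac{73393}{4}\right) - 2426616 = \left(4 \left(-35\right) \left(-1 + 140\right) - \frac{73393}{4}\right) - 2426616 = \left(4 \left(-35\right) 139 - \frac{73393}{4}\right) - 2426616 = \left(-19460 - \frac{73393}{4}\right) - 2426616 = - \frac{151233}{4} - 2426616 = - \frac{9857697}{4}$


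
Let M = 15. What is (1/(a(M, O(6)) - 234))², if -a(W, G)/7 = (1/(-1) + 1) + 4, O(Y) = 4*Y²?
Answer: 1/68644 ≈ 1.4568e-5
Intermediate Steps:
a(W, G) = -28 (a(W, G) = -7*((1/(-1) + 1) + 4) = -7*((-1 + 1) + 4) = -7*(0 + 4) = -7*4 = -28)
(1/(a(M, O(6)) - 234))² = (1/(-28 - 234))² = (1/(-262))² = (-1/262)² = 1/68644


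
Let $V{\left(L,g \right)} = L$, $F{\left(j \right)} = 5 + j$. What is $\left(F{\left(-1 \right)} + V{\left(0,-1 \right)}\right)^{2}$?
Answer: $16$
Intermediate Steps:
$\left(F{\left(-1 \right)} + V{\left(0,-1 \right)}\right)^{2} = \left(\left(5 - 1\right) + 0\right)^{2} = \left(4 + 0\right)^{2} = 4^{2} = 16$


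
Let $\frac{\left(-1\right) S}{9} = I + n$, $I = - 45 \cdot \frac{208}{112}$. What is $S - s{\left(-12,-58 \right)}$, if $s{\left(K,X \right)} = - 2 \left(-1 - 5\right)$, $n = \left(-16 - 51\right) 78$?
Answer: $\frac{334419}{7} \approx 47774.0$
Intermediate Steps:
$n = -5226$ ($n = \left(-67\right) 78 = -5226$)
$I = - \frac{585}{7}$ ($I = - 45 \cdot 208 \cdot \frac{1}{112} = \left(-45\right) \frac{13}{7} = - \frac{585}{7} \approx -83.571$)
$s{\left(K,X \right)} = 12$ ($s{\left(K,X \right)} = \left(-2\right) \left(-6\right) = 12$)
$S = \frac{334503}{7}$ ($S = - 9 \left(- \frac{585}{7} - 5226\right) = \left(-9\right) \left(- \frac{37167}{7}\right) = \frac{334503}{7} \approx 47786.0$)
$S - s{\left(-12,-58 \right)} = \frac{334503}{7} - 12 = \frac{334419}{7}$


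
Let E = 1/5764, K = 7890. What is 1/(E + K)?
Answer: 5764/45477961 ≈ 0.00012674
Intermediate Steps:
E = 1/5764 ≈ 0.00017349
1/(E + K) = 1/(1/5764 + 7890) = 1/(45477961/5764) = 5764/45477961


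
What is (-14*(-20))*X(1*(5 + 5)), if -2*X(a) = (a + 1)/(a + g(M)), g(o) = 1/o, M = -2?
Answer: -3080/19 ≈ -162.11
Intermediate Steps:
X(a) = -(1 + a)/(2*(-½ + a)) (X(a) = -(a + 1)/(2*(a + 1/(-2))) = -(1 + a)/(2*(a - ½)) = -(1 + a)/(2*(-½ + a)))
(-14*(-20))*X(1*(5 + 5)) = (-14*(-20))*((-1 - (5 + 5))/(-1 + 2*(1*(5 + 5)))) = 280*((-1 - 10)/(-1 + 2*(1*10))) = 280*((-1 - 1*10)/(-1 + 2*10)) = 280*((-1 - 10)/(-1 + 20)) = 280*(-11/19) = -3080/19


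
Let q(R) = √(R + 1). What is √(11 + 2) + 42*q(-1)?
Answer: √13 ≈ 3.6056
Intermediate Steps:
q(R) = √(1 + R)
√(11 + 2) + 42*q(-1) = √(11 + 2) + 42*√(1 - 1) = √13 + 42*√0 = √13 + 42*0 = √13 + 0 = √13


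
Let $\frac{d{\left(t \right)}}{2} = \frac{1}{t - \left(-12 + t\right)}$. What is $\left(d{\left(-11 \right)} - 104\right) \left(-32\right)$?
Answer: $\frac{9968}{3} \approx 3322.7$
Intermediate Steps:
$d{\left(t \right)} = \frac{1}{6}$ ($d{\left(t \right)} = \frac{2}{t - \left(-12 + t\right)} = \frac{2}{12} = 2 \cdot \frac{1}{12} = \frac{1}{6}$)
$\left(d{\left(-11 \right)} - 104\right) \left(-32\right) = \left(\frac{1}{6} - 104\right) \left(-32\right) = \left(- \frac{623}{6}\right) \left(-32\right) = \frac{9968}{3}$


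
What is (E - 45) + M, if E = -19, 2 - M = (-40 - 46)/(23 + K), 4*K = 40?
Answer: -1960/33 ≈ -59.394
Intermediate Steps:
K = 10 (K = (1/4)*40 = 10)
M = 152/33 (M = 2 - (-40 - 46)/(23 + 10) = 2 - (-86)/33 = 2 - 1*(-86/33) = 2 + 86/33 = 152/33 ≈ 4.6061)
(E - 45) + M = (-19 - 45) + 152/33 = -64 + 152/33 = -1960/33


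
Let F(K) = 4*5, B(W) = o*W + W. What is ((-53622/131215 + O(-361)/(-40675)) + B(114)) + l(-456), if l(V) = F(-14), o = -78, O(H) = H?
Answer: -9349013932197/1067434025 ≈ -8758.4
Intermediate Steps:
B(W) = -77*W (B(W) = -78*W + W = -77*W)
F(K) = 20
l(V) = 20
((-53622/131215 + O(-361)/(-40675)) + B(114)) + l(-456) = ((-53622/131215 - 361/(-40675)) - 77*114) + 20 = ((-53622*1/131215 - 361*(-1/40675)) - 8778) + 20 = ((-53622/131215 + 361/40675) - 8778) + 20 = (-426741247/1067434025 - 8778) + 20 = -9370362612697/1067434025 + 20 = -9349013932197/1067434025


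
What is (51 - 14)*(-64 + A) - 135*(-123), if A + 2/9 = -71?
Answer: 104416/9 ≈ 11602.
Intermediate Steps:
A = -641/9 (A = -2/9 - 71 = -641/9 ≈ -71.222)
(51 - 14)*(-64 + A) - 135*(-123) = (51 - 14)*(-64 - 641/9) - 135*(-123) = 37*(-1217/9) + 16605 = -45029/9 + 16605 = 104416/9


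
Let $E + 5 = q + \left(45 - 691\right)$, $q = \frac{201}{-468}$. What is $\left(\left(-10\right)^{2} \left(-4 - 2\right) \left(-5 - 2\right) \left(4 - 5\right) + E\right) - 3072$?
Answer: $- \frac{1236055}{156} \approx -7923.4$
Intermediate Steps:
$q = - \frac{67}{156}$ ($q = 201 \left(- \frac{1}{468}\right) = - \frac{67}{156} \approx -0.42949$)
$E = - \frac{101623}{156}$ ($E = -5 + \left(- \frac{67}{156} + \left(45 - 691\right)\right) = -5 - \frac{100843}{156} = - \frac{101623}{156} \approx -651.43$)
$\left(\left(-10\right)^{2} \left(-4 - 2\right) \left(-5 - 2\right) \left(4 - 5\right) + E\right) - 3072 = \left(\left(-10\right)^{2} \left(-4 - 2\right) \left(-5 - 2\right) \left(4 - 5\right) - \frac{101623}{156}\right) - 3072 = \left(100 \left(-6\right) \left(-7\right) \left(-1\right) - \frac{101623}{156}\right) - 3072 = \left(100 \cdot 42 \left(-1\right) - \frac{101623}{156}\right) - 3072 = \left(100 \left(-42\right) - \frac{101623}{156}\right) - 3072 = \left(-4200 - \frac{101623}{156}\right) - 3072 = - \frac{756823}{156} - 3072 = - \frac{1236055}{156}$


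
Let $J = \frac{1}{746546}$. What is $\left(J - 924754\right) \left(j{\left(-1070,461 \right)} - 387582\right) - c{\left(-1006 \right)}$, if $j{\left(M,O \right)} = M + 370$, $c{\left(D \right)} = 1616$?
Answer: $\frac{134029393302648135}{373273} \approx 3.5907 \cdot 10^{11}$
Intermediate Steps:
$J = \frac{1}{746546} \approx 1.3395 \cdot 10^{-6}$
$j{\left(M,O \right)} = 370 + M$
$\left(J - 924754\right) \left(j{\left(-1070,461 \right)} - 387582\right) - c{\left(-1006 \right)} = \left(\frac{1}{746546} - 924754\right) \left(\left(370 - 1070\right) - 387582\right) - 1616 = - \frac{690371399683 \left(-700 - 387582\right)}{746546} - 1616 = \left(- \frac{690371399683}{746546}\right) \left(-388282\right) - 1616 = \frac{134029393905857303}{373273} - 1616 = \frac{134029393302648135}{373273}$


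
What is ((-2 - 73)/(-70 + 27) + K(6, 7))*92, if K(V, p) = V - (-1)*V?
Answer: 54372/43 ≈ 1264.5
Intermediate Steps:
K(V, p) = 2*V (K(V, p) = V + V = 2*V)
((-2 - 73)/(-70 + 27) + K(6, 7))*92 = ((-2 - 73)/(-70 + 27) + 2*6)*92 = (-75/(-43) + 12)*92 = (-75*(-1/43) + 12)*92 = (75/43 + 12)*92 = (591/43)*92 = 54372/43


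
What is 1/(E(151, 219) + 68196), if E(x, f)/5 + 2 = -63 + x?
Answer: 1/68626 ≈ 1.4572e-5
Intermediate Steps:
E(x, f) = -325 + 5*x (E(x, f) = -10 + 5*(-63 + x) = -10 + (-315 + 5*x) = -325 + 5*x)
1/(E(151, 219) + 68196) = 1/((-325 + 5*151) + 68196) = 1/((-325 + 755) + 68196) = 1/(430 + 68196) = 1/68626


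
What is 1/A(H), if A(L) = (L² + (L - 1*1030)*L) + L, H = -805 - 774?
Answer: 1/6611273 ≈ 1.5126e-7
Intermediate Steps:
H = -1579
A(L) = L + L² + L*(-1030 + L) (A(L) = (L² + (L - 1030)*L) + L = (L² + (-1030 + L)*L) + L = (L² + L*(-1030 + L)) + L = L + L² + L*(-1030 + L))
1/A(H) = 1/(-1579*(-1029 + 2*(-1579))) = 1/(-1579*(-1029 - 3158)) = 1/(-1579*(-4187)) = 1/6611273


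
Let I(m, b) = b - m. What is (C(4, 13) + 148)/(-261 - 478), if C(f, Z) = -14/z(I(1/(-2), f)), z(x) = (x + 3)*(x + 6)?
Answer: -6652/33255 ≈ -0.20003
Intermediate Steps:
z(x) = (3 + x)*(6 + x)
C(f, Z) = -14/(45/2 + (½ + f)² + 9*f) (C(f, Z) = -14/(18 + (f - 1/(-2))² + 9*(f - 1/(-2))) = -14/(18 + (f - 1*(-½))² + 9*(f - 1*(-½))) = -14/(18 + (f + ½)² + 9*(f + ½)) = -14/(18 + (½ + f)² + 9*(½ + f)) = -14/(18 + (½ + f)² + (9/2 + 9*f)) = -14/(45/2 + (½ + f)² + 9*f))
(C(4, 13) + 148)/(-261 - 478) = (-56/(91 + 4*4² + 40*4) + 148)/(-261 - 478) = (-56/(91 + 4*16 + 160) + 148)/(-739) = (-56/(91 + 64 + 160) + 148)*(-1/739) = (-56/315 + 148)*(-1/739) = (-56*1/315 + 148)*(-1/739) = (-8/45 + 148)*(-1/739) = (6652/45)*(-1/739) = -6652/33255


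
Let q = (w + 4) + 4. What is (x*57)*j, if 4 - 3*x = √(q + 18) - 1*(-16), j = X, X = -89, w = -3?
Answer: 20292 + 1691*√23 ≈ 28402.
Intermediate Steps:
q = 5 (q = (-3 + 4) + 4 = 1 + 4 = 5)
j = -89
x = -4 - √23/3 (x = 4/3 - (√(5 + 18) - 1*(-16))/3 = 4/3 - (√23 + 16)/3 = 4/3 - (16 + √23)/3 = 4/3 + (-16/3 - √23/3) = -4 - √23/3 ≈ -5.5986)
(x*57)*j = ((-4 - √23/3)*57)*(-89) = (-228 - 19*√23)*(-89) = 20292 + 1691*√23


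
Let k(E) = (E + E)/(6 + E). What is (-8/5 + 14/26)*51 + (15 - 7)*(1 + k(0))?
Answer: -2999/65 ≈ -46.138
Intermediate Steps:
k(E) = 2*E/(6 + E) (k(E) = (2*E)/(6 + E) = 2*E/(6 + E))
(-8/5 + 14/26)*51 + (15 - 7)*(1 + k(0)) = (-8/5 + 14/26)*51 + (15 - 7)*(1 + 2*0/(6 + 0)) = (-8*⅕ + 14*(1/26))*51 + 8*(1 + 2*0/6) = (-8/5 + 7/13)*51 + 8*(1 + 2*0*(⅙)) = -69/65*51 + 8*(1 + 0) = -3519/65 + 8*1 = -3519/65 + 8 = -2999/65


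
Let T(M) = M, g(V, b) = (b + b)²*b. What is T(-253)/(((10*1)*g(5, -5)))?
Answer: 253/5000 ≈ 0.050600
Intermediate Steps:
g(V, b) = 4*b³ (g(V, b) = (2*b)²*b = (4*b²)*b = 4*b³)
T(-253)/(((10*1)*g(5, -5))) = -253/((10*1)*(4*(-5)³)) = -253/(10*(4*(-125))) = -253/(10*(-500)) = -253/(-5000) = -253*(-1/5000) = 253/5000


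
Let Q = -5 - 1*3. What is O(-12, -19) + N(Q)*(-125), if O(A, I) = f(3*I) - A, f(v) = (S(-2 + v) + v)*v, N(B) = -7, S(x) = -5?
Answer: 4421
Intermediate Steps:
Q = -8 (Q = -5 - 3 = -8)
f(v) = v*(-5 + v) (f(v) = (-5 + v)*v = v*(-5 + v))
O(A, I) = -A + 3*I*(-5 + 3*I) (O(A, I) = (3*I)*(-5 + 3*I) - A = 3*I*(-5 + 3*I) - A = -A + 3*I*(-5 + 3*I))
O(-12, -19) + N(Q)*(-125) = (-1*(-12) + 3*(-19)*(-5 + 3*(-19))) - 7*(-125) = (12 + 3*(-19)*(-5 - 57)) + 875 = (12 + 3*(-19)*(-62)) + 875 = (12 + 3534) + 875 = 3546 + 875 = 4421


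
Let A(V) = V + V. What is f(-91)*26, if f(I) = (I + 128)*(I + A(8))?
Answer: -72150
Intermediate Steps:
A(V) = 2*V
f(I) = (16 + I)*(128 + I) (f(I) = (I + 128)*(I + 2*8) = (128 + I)*(I + 16) = (128 + I)*(16 + I) = (16 + I)*(128 + I))
f(-91)*26 = (2048 + (-91)**2 + 144*(-91))*26 = (2048 + 8281 - 13104)*26 = -2775*26 = -72150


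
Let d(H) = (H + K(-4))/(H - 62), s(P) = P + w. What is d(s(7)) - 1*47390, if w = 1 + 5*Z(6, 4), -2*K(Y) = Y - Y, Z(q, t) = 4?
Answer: -805644/17 ≈ -47391.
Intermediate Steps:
K(Y) = 0 (K(Y) = -(Y - Y)/2 = -1/2*0 = 0)
w = 21 (w = 1 + 5*4 = 1 + 20 = 21)
s(P) = 21 + P (s(P) = P + 21 = 21 + P)
d(H) = H/(-62 + H) (d(H) = (H + 0)/(H - 62) = H/(-62 + H))
d(s(7)) - 1*47390 = (21 + 7)/(-62 + (21 + 7)) - 1*47390 = 28/(-62 + 28) - 47390 = 28/(-34) - 47390 = 28*(-1/34) - 47390 = -14/17 - 47390 = -805644/17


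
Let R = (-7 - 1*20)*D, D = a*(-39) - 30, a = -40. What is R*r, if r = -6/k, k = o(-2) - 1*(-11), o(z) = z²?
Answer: 16524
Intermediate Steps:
k = 15 (k = (-2)² - 1*(-11) = 4 + 11 = 15)
r = -⅖ (r = -6/15 = -6*1/15 = -⅖ ≈ -0.40000)
D = 1530 (D = -40*(-39) - 30 = 1560 - 30 = 1530)
R = -41310 (R = (-7 - 1*20)*1530 = (-7 - 20)*1530 = -27*1530 = -41310)
R*r = -41310*(-⅖) = 16524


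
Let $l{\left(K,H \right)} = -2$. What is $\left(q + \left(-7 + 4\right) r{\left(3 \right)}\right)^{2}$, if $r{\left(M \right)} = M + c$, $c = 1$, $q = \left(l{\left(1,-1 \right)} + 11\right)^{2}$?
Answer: $4761$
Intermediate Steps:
$q = 81$ ($q = \left(-2 + 11\right)^{2} = 9^{2} = 81$)
$r{\left(M \right)} = 1 + M$ ($r{\left(M \right)} = M + 1 = 1 + M$)
$\left(q + \left(-7 + 4\right) r{\left(3 \right)}\right)^{2} = \left(81 + \left(-7 + 4\right) \left(1 + 3\right)\right)^{2} = \left(81 - 12\right)^{2} = 69^{2} = 4761$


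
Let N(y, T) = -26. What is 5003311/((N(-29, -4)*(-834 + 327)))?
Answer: 5003311/13182 ≈ 379.56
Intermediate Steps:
5003311/((N(-29, -4)*(-834 + 327))) = 5003311/((-26*(-834 + 327))) = 5003311/((-26*(-507))) = 5003311/13182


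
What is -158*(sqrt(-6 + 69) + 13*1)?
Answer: -2054 - 474*sqrt(7) ≈ -3308.1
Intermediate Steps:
-158*(sqrt(-6 + 69) + 13*1) = -158*(sqrt(63) + 13) = -158*(3*sqrt(7) + 13) = -158*(13 + 3*sqrt(7)) = -2054 - 474*sqrt(7)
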